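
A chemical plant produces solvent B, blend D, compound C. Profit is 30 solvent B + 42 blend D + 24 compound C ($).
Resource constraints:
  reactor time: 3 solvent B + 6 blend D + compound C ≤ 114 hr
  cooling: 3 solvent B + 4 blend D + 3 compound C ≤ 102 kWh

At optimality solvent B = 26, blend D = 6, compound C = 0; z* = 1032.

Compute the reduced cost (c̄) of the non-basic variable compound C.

-4

Both reactor time and cooling are binding at x*.
Dual feasibility on the basic columns requires 3·y_reactor time + 3·y_cooling = 30, 6·y_reactor time + 4·y_cooling = 42.
→ y_reactor time = 1 and y_cooling = 9.
Reduced cost of compound C: c₃ − yᵀa₃ = 24 − (1·1 + 9·3) = 24 − 28 = -4.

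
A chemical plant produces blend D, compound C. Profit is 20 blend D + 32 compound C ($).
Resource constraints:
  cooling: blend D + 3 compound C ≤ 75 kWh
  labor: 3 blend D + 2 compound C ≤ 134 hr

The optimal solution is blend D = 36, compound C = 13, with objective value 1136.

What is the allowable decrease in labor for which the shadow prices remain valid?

Binding constraints: cooling, labor. The basis is B = [[1,3],[3,2]] with det -7.
Per unit decrease in labor, x* moves by d = (-0.4286, 0.1429).
The basis stays optimal until blend D reaches 0; allowable decrease = 84 hr.

84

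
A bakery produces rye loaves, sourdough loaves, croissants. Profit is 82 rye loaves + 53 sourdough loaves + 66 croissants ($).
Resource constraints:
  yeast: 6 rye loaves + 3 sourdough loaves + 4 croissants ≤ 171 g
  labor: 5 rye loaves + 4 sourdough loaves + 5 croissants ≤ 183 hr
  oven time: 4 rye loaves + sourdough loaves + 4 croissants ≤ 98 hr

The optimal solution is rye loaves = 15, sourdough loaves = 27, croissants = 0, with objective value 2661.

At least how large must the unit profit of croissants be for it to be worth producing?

At the optimum: yeast uses 171 of 171 (binding); labor uses 183 of 183 (binding); oven time uses 87 of 98 (slack = 11).
Since oven time is not tight, its dual is 0.
Dual feasibility on the basic columns requires 6·y_yeast + 5·y_labor = 82, 3·y_yeast + 4·y_labor = 53.
Solving: y_yeast = 7, y_labor = 8.
croissants enters the basis when its profit ≥ yᵀa₃ = 7·4 + 8·5 = 68.

68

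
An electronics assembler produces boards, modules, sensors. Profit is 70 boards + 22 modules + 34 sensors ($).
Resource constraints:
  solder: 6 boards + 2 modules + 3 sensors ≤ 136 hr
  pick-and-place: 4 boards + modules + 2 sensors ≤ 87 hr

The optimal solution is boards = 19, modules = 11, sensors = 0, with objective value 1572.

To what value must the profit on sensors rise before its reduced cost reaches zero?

Check each constraint at x*: solder 136/136 (tight); pick-and-place 87/87 (tight).
The binding rows give the dual system: 6·y_solder + 4·y_pick-and-place = 70 and 2·y_solder + 1·y_pick-and-place = 22.
Solving: y_solder = 9, y_pick-and-place = 4.
sensors enters the basis when its profit ≥ yᵀa₃ = 9·3 + 4·2 = 35.

35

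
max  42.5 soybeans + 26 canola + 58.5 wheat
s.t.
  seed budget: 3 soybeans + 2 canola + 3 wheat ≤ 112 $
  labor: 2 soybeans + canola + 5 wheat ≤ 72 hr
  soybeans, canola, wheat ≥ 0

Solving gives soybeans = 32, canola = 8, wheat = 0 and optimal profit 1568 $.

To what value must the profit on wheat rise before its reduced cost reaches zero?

63.5

Both seed budget and labor are binding at x*.
Dual feasibility on the basic columns requires 3·y_seed budget + 2·y_labor = 42.5, 2·y_seed budget + 1·y_labor = 26.
This yields shadow prices y_seed budget = 9.5, y_labor = 7.
wheat enters the basis when its profit ≥ yᵀa₃ = 9.5·3 + 7·5 = 63.5.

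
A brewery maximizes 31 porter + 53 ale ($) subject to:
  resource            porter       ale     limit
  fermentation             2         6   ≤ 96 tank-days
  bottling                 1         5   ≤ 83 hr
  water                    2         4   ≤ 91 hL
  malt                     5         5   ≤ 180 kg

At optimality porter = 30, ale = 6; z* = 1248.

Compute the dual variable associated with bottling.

0

Check each constraint at x*: fermentation 96/96 (tight); bottling 60/83 (slack 23); water 84/91 (slack 7); malt 180/180 (tight).
Since bottling, water are not tight, their duals are 0.
From A_Bᵀ y = c: 2·y_fermentation + 5·y_malt = 31; 6·y_fermentation + 5·y_malt = 53.
→ y_fermentation = 5.5 and y_malt = 4.
Shadow price of bottling = 0.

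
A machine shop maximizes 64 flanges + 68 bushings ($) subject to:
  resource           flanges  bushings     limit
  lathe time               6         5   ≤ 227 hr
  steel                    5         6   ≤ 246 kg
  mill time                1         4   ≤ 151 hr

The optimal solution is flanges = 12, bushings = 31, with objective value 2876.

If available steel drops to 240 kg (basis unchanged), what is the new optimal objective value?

2828

Check each constraint at x*: lathe time 227/227 (tight); steel 246/246 (tight); mill time 136/151 (slack 15).
Slack constraints have shadow price 0 (complementary slackness).
The binding rows give the dual system: 6·y_lathe time + 5·y_steel = 64 and 5·y_lathe time + 6·y_steel = 68.
Solving: y_lathe time = 4, y_steel = 8.
Δz = y_steel·Δb = 8 × (-6) = -48, so new z* = 2876 − 48 = 2828.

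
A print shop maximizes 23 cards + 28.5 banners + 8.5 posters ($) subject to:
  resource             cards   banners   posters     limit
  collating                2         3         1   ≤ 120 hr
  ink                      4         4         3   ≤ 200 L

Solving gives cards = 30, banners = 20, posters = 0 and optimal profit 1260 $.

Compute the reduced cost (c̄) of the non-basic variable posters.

-6

At the optimum: collating uses 120 of 120 (binding); ink uses 200 of 200 (binding).
The binding rows give the dual system: 2·y_collating + 4·y_ink = 23 and 3·y_collating + 4·y_ink = 28.5.
This yields shadow prices y_collating = 5.5, y_ink = 3.
Reduced cost of posters: c₃ − yᵀa₃ = 8.5 − (5.5·1 + 3·3) = 8.5 − 14.5 = -6.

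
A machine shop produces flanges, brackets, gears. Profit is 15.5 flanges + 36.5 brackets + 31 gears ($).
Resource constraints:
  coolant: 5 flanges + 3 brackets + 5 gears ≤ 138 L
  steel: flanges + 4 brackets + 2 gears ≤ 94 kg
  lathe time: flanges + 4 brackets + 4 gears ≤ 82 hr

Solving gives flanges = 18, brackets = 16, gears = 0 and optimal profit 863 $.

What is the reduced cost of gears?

-8.5

At the optimum: coolant uses 138 of 138 (binding); steel uses 82 of 94 (slack = 12); lathe time uses 82 of 82 (binding).
Slack constraints have shadow price 0 (complementary slackness).
Dual feasibility on the basic columns requires 5·y_coolant + 1·y_lathe time = 15.5, 3·y_coolant + 4·y_lathe time = 36.5.
Solving: y_coolant = 1.5, y_lathe time = 8.
Reduced cost of gears: c₃ − yᵀa₃ = 31 − (1.5·5 + 8·4) = 31 − 39.5 = -8.5.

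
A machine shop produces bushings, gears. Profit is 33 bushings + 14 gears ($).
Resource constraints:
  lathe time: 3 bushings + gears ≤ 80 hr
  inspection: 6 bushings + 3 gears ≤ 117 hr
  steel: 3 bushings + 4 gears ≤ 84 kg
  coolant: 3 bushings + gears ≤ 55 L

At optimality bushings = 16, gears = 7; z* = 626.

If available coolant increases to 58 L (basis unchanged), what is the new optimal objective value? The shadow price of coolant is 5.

641

Δb = 3, so new z* = 626 + (5)·(3) = 626 + 15 = 641.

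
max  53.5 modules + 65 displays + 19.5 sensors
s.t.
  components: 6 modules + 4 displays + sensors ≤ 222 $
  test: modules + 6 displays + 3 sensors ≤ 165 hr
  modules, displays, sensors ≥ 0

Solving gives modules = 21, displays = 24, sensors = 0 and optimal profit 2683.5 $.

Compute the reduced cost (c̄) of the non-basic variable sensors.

At the optimum: components uses 222 of 222 (binding); test uses 165 of 165 (binding).
From A_Bᵀ y = c: 6·y_components + 1·y_test = 53.5; 4·y_components + 6·y_test = 65.
→ y_components = 8 and y_test = 5.5.
Reduced cost of sensors: c₃ − yᵀa₃ = 19.5 − (8·1 + 5.5·3) = 19.5 − 24.5 = -5.

-5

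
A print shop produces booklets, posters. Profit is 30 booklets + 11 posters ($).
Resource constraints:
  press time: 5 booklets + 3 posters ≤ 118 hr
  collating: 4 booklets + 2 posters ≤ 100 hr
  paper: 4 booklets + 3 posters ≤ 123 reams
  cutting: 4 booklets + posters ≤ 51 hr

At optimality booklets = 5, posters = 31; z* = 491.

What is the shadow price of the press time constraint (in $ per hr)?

Check each constraint at x*: press time 118/118 (tight); collating 82/100 (slack 18); paper 113/123 (slack 10); cutting 51/51 (tight).
By complementary slackness, y = 0 for the non-binding constraints.
From A_Bᵀ y = c: 5·y_press time + 4·y_cutting = 30; 3·y_press time + 1·y_cutting = 11.
→ y_press time = 2 and y_cutting = 5.
Shadow price of press time = 2.

2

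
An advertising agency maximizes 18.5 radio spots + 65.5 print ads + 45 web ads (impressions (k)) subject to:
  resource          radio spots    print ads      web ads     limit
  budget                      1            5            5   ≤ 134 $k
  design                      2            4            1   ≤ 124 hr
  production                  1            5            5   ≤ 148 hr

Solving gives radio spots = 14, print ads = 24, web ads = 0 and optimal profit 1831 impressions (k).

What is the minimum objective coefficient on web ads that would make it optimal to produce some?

52

At the optimum: budget uses 134 of 134 (binding); design uses 124 of 124 (binding); production uses 134 of 148 (slack = 14).
By complementary slackness, y = 0 for the non-binding constraint.
Dual feasibility on the basic columns requires 1·y_budget + 2·y_design = 18.5, 5·y_budget + 4·y_design = 65.5.
→ y_budget = 9.5 and y_design = 4.5.
web ads enters the basis when its profit ≥ yᵀa₃ = 9.5·5 + 4.5·1 = 52.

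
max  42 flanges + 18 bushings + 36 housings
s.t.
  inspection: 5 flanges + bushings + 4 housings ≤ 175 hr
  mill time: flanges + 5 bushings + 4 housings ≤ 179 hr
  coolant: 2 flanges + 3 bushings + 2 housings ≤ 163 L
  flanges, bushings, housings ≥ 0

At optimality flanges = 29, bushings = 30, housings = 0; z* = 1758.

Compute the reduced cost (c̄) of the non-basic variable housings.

At the optimum: inspection uses 175 of 175 (binding); mill time uses 179 of 179 (binding); coolant uses 148 of 163 (slack = 15).
Since coolant is not tight, its dual is 0.
From A_Bᵀ y = c: 5·y_inspection + 1·y_mill time = 42; 1·y_inspection + 5·y_mill time = 18.
Solving: y_inspection = 8, y_mill time = 2.
Reduced cost of housings: c₃ − yᵀa₃ = 36 − (8·4 + 2·4) = 36 − 40 = -4.

-4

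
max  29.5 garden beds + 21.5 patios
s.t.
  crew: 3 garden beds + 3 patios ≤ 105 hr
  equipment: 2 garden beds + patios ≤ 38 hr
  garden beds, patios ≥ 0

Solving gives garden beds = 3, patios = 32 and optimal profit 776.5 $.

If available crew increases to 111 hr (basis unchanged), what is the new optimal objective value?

803.5

Both crew and equipment are binding at x*.
The binding rows give the dual system: 3·y_crew + 2·y_equipment = 29.5 and 3·y_crew + 1·y_equipment = 21.5.
This yields shadow prices y_crew = 4.5, y_equipment = 8.
Δz = y_crew·Δb = 4.5 × (6) = 27, so new z* = 776.5 + 27 = 803.5.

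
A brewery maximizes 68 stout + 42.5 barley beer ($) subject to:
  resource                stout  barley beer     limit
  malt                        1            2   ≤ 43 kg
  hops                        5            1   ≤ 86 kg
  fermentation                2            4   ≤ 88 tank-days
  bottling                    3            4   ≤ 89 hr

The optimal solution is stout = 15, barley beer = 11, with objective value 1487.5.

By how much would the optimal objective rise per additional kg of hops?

Check each constraint at x*: malt 37/43 (slack 6); hops 86/86 (tight); fermentation 74/88 (slack 14); bottling 89/89 (tight).
Slack constraints have shadow price 0 (complementary slackness).
From A_Bᵀ y = c: 5·y_hops + 3·y_bottling = 68; 1·y_hops + 4·y_bottling = 42.5.
This yields shadow prices y_hops = 8.5, y_bottling = 8.5.
Shadow price of hops = 8.5.

8.5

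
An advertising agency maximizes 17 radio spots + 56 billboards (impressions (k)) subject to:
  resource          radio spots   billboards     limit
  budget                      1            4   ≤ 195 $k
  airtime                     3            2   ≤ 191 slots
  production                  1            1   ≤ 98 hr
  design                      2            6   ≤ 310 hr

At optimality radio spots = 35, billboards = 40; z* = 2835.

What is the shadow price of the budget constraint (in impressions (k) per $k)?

Binding: budget and design. Non-binding: airtime (6 unused), production (23 unused).
Slack constraints have shadow price 0 (complementary slackness).
Dual feasibility on the basic columns requires 1·y_budget + 2·y_design = 17, 4·y_budget + 6·y_design = 56.
This yields shadow prices y_budget = 5, y_design = 6.
Shadow price of budget = 5.

5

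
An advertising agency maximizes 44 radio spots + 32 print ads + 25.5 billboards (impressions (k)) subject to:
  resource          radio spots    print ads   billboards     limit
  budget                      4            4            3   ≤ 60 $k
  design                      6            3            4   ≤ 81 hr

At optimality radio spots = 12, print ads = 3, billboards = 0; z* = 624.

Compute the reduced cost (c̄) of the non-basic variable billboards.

Both budget and design are binding at x*.
The binding rows give the dual system: 4·y_budget + 6·y_design = 44 and 4·y_budget + 3·y_design = 32.
Solving: y_budget = 5, y_design = 4.
Reduced cost of billboards: c₃ − yᵀa₃ = 25.5 − (5·3 + 4·4) = 25.5 − 31 = -5.5.

-5.5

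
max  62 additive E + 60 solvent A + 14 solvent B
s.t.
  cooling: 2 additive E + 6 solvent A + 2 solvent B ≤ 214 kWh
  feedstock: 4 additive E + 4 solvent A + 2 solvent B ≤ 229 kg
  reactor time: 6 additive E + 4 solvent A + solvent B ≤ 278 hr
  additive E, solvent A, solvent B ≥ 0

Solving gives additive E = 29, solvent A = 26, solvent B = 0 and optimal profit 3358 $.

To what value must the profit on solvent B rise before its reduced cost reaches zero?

Check each constraint at x*: cooling 214/214 (tight); feedstock 220/229 (slack 9); reactor time 278/278 (tight).
Since feedstock is not tight, its dual is 0.
The binding rows give the dual system: 2·y_cooling + 6·y_reactor time = 62 and 6·y_cooling + 4·y_reactor time = 60.
Solving: y_cooling = 4, y_reactor time = 9.
solvent B enters the basis when its profit ≥ yᵀa₃ = 4·2 + 9·1 = 17.

17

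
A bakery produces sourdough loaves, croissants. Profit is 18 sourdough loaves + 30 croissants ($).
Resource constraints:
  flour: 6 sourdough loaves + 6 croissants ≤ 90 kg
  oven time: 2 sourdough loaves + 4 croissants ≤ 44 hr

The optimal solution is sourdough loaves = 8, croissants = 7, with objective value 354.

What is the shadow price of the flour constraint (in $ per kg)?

1

Both flour and oven time are binding at x*.
From A_Bᵀ y = c: 6·y_flour + 2·y_oven time = 18; 6·y_flour + 4·y_oven time = 30.
This yields shadow prices y_flour = 1, y_oven time = 6.
Shadow price of flour = 1.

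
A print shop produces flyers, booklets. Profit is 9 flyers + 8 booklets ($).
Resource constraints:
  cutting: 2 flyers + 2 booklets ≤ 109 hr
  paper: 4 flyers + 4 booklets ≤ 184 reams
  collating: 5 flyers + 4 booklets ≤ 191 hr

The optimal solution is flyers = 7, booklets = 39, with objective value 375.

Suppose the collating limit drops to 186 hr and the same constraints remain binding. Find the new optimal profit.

Check each constraint at x*: cutting 92/109 (slack 17); paper 184/184 (tight); collating 191/191 (tight).
By complementary slackness, y = 0 for the non-binding constraint.
From A_Bᵀ y = c: 4·y_paper + 5·y_collating = 9; 4·y_paper + 4·y_collating = 8.
→ y_paper = 1 and y_collating = 1.
Δz = y_collating·Δb = 1 × (-5) = -5, so new z* = 375 − 5 = 370.

370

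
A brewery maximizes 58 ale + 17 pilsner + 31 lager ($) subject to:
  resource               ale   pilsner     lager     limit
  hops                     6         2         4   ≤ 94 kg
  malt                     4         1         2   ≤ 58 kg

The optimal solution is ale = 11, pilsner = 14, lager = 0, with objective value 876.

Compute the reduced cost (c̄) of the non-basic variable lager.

Check each constraint at x*: hops 94/94 (tight); malt 58/58 (tight).
From A_Bᵀ y = c: 6·y_hops + 4·y_malt = 58; 2·y_hops + 1·y_malt = 17.
This yields shadow prices y_hops = 5, y_malt = 7.
Reduced cost of lager: c₃ − yᵀa₃ = 31 − (5·4 + 7·2) = 31 − 34 = -3.

-3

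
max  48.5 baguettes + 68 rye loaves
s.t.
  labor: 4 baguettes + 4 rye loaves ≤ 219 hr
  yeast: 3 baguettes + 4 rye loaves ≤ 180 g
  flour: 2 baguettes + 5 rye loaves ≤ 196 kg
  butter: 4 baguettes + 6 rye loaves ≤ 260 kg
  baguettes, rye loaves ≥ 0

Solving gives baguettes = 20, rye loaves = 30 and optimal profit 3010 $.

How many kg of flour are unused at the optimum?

6

flour used = 2·20 + 5·30 = 190; slack = 196 − 190 = 6.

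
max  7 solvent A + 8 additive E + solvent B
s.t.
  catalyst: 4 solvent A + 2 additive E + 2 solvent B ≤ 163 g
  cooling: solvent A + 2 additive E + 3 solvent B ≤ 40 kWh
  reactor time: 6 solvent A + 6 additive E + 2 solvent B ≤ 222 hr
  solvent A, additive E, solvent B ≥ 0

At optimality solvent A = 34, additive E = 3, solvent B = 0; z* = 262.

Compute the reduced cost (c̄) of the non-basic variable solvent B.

Check each constraint at x*: catalyst 142/163 (slack 21); cooling 40/40 (tight); reactor time 222/222 (tight).
Slack constraints have shadow price 0 (complementary slackness).
The binding rows give the dual system: 1·y_cooling + 6·y_reactor time = 7 and 2·y_cooling + 6·y_reactor time = 8.
Solving: y_cooling = 1, y_reactor time = 1.
Reduced cost of solvent B: c₃ − yᵀa₃ = 1 − (1·3 + 1·2) = 1 − 5 = -4.

-4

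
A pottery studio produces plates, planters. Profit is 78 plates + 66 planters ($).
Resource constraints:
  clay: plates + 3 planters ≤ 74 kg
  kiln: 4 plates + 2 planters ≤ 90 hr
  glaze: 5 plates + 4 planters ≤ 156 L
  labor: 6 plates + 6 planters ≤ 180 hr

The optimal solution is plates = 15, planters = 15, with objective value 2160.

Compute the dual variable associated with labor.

Check each constraint at x*: clay 60/74 (slack 14); kiln 90/90 (tight); glaze 135/156 (slack 21); labor 180/180 (tight).
By complementary slackness, y = 0 for the non-binding constraints.
Dual feasibility on the basic columns requires 4·y_kiln + 6·y_labor = 78, 2·y_kiln + 6·y_labor = 66.
This yields shadow prices y_kiln = 6, y_labor = 9.
Shadow price of labor = 9.

9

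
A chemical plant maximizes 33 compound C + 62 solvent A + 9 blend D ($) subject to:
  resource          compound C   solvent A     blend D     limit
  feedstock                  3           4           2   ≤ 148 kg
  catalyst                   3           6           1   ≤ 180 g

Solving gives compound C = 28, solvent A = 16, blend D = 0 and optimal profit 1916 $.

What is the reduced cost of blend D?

-4

At the optimum: feedstock uses 148 of 148 (binding); catalyst uses 180 of 180 (binding).
Dual feasibility on the basic columns requires 3·y_feedstock + 3·y_catalyst = 33, 4·y_feedstock + 6·y_catalyst = 62.
Solving: y_feedstock = 2, y_catalyst = 9.
Reduced cost of blend D: c₃ − yᵀa₃ = 9 − (2·2 + 9·1) = 9 − 13 = -4.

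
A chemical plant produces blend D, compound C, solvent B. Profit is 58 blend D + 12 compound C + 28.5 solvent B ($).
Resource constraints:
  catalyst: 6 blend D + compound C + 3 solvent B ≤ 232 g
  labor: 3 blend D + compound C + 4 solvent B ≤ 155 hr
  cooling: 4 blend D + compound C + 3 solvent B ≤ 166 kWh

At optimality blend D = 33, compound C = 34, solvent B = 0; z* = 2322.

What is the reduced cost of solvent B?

Check each constraint at x*: catalyst 232/232 (tight); labor 133/155 (slack 22); cooling 166/166 (tight).
Since labor is not tight, its dual is 0.
The binding rows give the dual system: 6·y_catalyst + 4·y_cooling = 58 and 1·y_catalyst + 1·y_cooling = 12.
This yields shadow prices y_catalyst = 5, y_cooling = 7.
Reduced cost of solvent B: c₃ − yᵀa₃ = 28.5 − (5·3 + 7·3) = 28.5 − 36 = -7.5.

-7.5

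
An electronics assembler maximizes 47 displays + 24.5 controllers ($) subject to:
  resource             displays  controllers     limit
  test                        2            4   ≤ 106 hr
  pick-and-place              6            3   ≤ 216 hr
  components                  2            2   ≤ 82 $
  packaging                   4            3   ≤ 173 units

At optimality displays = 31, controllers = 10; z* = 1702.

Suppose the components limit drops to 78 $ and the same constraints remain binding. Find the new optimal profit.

1698

At the optimum: test uses 102 of 106 (slack = 4); pick-and-place uses 216 of 216 (binding); components uses 82 of 82 (binding); packaging uses 154 of 173 (slack = 19).
By complementary slackness, y = 0 for the non-binding constraints.
From A_Bᵀ y = c: 6·y_pick-and-place + 2·y_components = 47; 3·y_pick-and-place + 2·y_components = 24.5.
This yields shadow prices y_pick-and-place = 7.5, y_components = 1.
Δz = y_components·Δb = 1 × (-4) = -4, so new z* = 1702 − 4 = 1698.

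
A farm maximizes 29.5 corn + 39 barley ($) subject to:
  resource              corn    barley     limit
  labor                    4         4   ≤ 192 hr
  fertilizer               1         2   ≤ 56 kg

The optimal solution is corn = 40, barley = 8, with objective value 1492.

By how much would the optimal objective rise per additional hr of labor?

5

Both labor and fertilizer are binding at x*.
Dual feasibility on the basic columns requires 4·y_labor + 1·y_fertilizer = 29.5, 4·y_labor + 2·y_fertilizer = 39.
→ y_labor = 5 and y_fertilizer = 9.5.
Shadow price of labor = 5.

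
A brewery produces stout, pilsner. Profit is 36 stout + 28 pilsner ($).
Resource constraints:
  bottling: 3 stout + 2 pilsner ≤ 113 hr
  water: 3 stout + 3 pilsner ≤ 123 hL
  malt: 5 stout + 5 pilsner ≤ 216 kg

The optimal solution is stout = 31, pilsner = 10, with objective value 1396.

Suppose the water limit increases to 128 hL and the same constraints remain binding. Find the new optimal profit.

1416

Check each constraint at x*: bottling 113/113 (tight); water 123/123 (tight); malt 205/216 (slack 11).
Slack constraints have shadow price 0 (complementary slackness).
From A_Bᵀ y = c: 3·y_bottling + 3·y_water = 36; 2·y_bottling + 3·y_water = 28.
→ y_bottling = 8 and y_water = 4.
Δz = y_water·Δb = 4 × (5) = 20, so new z* = 1396 + 20 = 1416.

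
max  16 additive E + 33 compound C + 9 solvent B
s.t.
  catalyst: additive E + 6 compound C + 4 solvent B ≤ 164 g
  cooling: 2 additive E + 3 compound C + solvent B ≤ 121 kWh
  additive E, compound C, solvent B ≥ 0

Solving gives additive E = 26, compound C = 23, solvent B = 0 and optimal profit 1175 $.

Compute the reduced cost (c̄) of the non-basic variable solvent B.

Check each constraint at x*: catalyst 164/164 (tight); cooling 121/121 (tight).
Dual feasibility on the basic columns requires 1·y_catalyst + 2·y_cooling = 16, 6·y_catalyst + 3·y_cooling = 33.
Solving: y_catalyst = 2, y_cooling = 7.
Reduced cost of solvent B: c₃ − yᵀa₃ = 9 − (2·4 + 7·1) = 9 − 15 = -6.

-6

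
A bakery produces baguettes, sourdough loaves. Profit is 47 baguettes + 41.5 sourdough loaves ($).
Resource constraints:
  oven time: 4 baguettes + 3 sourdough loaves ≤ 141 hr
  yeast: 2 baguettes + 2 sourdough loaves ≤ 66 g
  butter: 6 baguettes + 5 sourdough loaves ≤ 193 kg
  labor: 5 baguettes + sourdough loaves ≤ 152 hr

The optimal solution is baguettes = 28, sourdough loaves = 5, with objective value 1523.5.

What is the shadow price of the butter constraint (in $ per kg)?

5.5

At the optimum: oven time uses 127 of 141 (slack = 14); yeast uses 66 of 66 (binding); butter uses 193 of 193 (binding); labor uses 145 of 152 (slack = 7).
Since oven time, labor are not tight, their duals are 0.
The binding rows give the dual system: 2·y_yeast + 6·y_butter = 47 and 2·y_yeast + 5·y_butter = 41.5.
Solving: y_yeast = 7, y_butter = 5.5.
Shadow price of butter = 5.5.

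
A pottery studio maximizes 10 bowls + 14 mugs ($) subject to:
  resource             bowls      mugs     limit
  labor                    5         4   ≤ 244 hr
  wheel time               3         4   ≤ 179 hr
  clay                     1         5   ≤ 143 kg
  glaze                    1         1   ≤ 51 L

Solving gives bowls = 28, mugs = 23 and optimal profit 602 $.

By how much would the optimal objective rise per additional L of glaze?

Binding: clay and glaze. Non-binding: labor (12 unused), wheel time (3 unused).
Slack constraints have shadow price 0 (complementary slackness).
The binding rows give the dual system: 1·y_clay + 1·y_glaze = 10 and 5·y_clay + 1·y_glaze = 14.
This yields shadow prices y_clay = 1, y_glaze = 9.
Shadow price of glaze = 9.

9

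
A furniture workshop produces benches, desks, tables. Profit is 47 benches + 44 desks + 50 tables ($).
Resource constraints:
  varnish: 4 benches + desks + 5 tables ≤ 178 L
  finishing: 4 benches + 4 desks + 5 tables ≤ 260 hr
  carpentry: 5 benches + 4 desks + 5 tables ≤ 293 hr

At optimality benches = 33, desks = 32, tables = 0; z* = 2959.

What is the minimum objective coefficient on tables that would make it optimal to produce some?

55

Binding: finishing and carpentry. Non-binding: varnish (14 unused).
Slack constraints have shadow price 0 (complementary slackness).
From A_Bᵀ y = c: 4·y_finishing + 5·y_carpentry = 47; 4·y_finishing + 4·y_carpentry = 44.
Solving: y_finishing = 8, y_carpentry = 3.
tables enters the basis when its profit ≥ yᵀa₃ = 8·5 + 3·5 = 55.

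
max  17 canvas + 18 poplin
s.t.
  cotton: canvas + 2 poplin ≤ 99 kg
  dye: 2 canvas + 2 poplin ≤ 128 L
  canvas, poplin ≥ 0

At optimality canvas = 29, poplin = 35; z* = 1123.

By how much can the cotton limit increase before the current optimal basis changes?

29

Binding constraints: cotton, dye. The basis is B = [[1,2],[2,2]] with det -2.
Per unit increase in cotton, x* moves by d = (-1, 1).
The basis stays optimal until canvas reaches 0; allowable increase = 29 kg.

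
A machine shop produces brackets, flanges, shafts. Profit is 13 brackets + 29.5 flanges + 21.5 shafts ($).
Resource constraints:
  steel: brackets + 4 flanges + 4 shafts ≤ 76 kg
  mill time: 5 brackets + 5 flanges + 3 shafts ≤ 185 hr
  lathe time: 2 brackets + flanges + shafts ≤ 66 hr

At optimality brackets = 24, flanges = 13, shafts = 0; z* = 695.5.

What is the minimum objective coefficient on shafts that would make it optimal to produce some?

26.5

At the optimum: steel uses 76 of 76 (binding); mill time uses 185 of 185 (binding); lathe time uses 61 of 66 (slack = 5).
Slack constraints have shadow price 0 (complementary slackness).
Dual feasibility on the basic columns requires 1·y_steel + 5·y_mill time = 13, 4·y_steel + 5·y_mill time = 29.5.
Solving: y_steel = 5.5, y_mill time = 1.5.
shafts enters the basis when its profit ≥ yᵀa₃ = 5.5·4 + 1.5·3 = 26.5.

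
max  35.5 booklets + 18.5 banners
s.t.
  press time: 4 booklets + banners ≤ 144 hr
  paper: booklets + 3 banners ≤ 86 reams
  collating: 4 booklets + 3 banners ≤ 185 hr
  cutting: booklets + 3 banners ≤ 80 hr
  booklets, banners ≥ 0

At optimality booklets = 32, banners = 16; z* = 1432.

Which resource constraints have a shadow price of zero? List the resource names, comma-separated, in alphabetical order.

collating, paper

press time: 144/144 (binding)
paper: 80/86 (slack 6)
collating: 176/185 (slack 9)
cutting: 80/80 (binding)
By complementary slackness, a constraint with positive slack has shadow price 0 → collating, paper.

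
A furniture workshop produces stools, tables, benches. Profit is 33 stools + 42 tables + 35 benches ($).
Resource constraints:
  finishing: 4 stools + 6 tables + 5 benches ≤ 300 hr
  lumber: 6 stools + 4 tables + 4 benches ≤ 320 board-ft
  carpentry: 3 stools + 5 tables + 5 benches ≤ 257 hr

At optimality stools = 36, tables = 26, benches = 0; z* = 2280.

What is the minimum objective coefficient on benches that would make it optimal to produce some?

36

Check each constraint at x*: finishing 300/300 (tight); lumber 320/320 (tight); carpentry 238/257 (slack 19).
By complementary slackness, y = 0 for the non-binding constraint.
The binding rows give the dual system: 4·y_finishing + 6·y_lumber = 33 and 6·y_finishing + 4·y_lumber = 42.
Solving: y_finishing = 6, y_lumber = 1.5.
benches enters the basis when its profit ≥ yᵀa₃ = 6·5 + 1.5·4 = 36.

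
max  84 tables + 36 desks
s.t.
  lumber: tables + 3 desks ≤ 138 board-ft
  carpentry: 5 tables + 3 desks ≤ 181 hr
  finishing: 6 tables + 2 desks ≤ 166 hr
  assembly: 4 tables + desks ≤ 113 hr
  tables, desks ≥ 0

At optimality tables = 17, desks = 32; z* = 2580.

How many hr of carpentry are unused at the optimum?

carpentry used = 5·17 + 3·32 = 181; slack = 181 − 181 = 0.

0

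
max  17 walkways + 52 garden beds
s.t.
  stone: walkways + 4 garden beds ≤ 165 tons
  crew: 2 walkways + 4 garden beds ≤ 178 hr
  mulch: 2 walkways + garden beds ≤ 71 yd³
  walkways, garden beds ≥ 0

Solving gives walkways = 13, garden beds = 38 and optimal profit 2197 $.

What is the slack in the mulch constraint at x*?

mulch used = 2·13 + 1·38 = 64; slack = 71 − 64 = 7.

7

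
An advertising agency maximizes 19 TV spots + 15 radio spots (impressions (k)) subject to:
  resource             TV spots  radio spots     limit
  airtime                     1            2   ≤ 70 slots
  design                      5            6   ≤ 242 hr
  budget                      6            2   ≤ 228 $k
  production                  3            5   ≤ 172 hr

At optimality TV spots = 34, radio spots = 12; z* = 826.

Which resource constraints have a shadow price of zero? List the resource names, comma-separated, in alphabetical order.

airtime: 58/70 (slack 12)
design: 242/242 (binding)
budget: 228/228 (binding)
production: 162/172 (slack 10)
By complementary slackness, a constraint with positive slack has shadow price 0 → airtime, production.

airtime, production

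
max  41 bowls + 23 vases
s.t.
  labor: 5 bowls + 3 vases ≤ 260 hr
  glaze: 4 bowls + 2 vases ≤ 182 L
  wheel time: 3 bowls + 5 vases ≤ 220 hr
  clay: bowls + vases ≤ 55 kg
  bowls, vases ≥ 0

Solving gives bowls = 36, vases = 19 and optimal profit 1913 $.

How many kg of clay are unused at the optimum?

clay used = 1·36 + 1·19 = 55; slack = 55 − 55 = 0.

0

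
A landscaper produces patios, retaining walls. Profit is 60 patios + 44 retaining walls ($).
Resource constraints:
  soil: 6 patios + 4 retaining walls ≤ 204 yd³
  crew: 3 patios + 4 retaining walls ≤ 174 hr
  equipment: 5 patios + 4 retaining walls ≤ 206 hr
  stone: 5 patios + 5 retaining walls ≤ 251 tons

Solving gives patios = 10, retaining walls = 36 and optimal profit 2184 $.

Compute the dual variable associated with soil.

At the optimum: soil uses 204 of 204 (binding); crew uses 174 of 174 (binding); equipment uses 194 of 206 (slack = 12); stone uses 230 of 251 (slack = 21).
Since equipment, stone are not tight, their duals are 0.
From A_Bᵀ y = c: 6·y_soil + 3·y_crew = 60; 4·y_soil + 4·y_crew = 44.
→ y_soil = 9 and y_crew = 2.
Shadow price of soil = 9.

9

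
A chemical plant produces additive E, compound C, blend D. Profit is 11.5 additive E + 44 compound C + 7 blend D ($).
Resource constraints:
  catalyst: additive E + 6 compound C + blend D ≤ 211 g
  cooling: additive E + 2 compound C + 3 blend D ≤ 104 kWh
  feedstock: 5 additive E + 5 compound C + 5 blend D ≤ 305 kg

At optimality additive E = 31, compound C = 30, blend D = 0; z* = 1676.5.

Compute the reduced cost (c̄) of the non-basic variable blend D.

At the optimum: catalyst uses 211 of 211 (binding); cooling uses 91 of 104 (slack = 13); feedstock uses 305 of 305 (binding).
Since cooling is not tight, its dual is 0.
From A_Bᵀ y = c: 1·y_catalyst + 5·y_feedstock = 11.5; 6·y_catalyst + 5·y_feedstock = 44.
Solving: y_catalyst = 6.5, y_feedstock = 1.
Reduced cost of blend D: c₃ − yᵀa₃ = 7 − (6.5·1 + 1·5) = 7 − 11.5 = -4.5.

-4.5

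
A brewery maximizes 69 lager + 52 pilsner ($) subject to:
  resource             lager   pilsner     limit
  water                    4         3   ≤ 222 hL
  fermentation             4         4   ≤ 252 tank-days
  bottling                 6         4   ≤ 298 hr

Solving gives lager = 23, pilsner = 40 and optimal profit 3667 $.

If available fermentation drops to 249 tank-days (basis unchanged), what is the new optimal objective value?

3653.5

Binding: fermentation and bottling. Non-binding: water (10 unused).
Since water is not tight, its dual is 0.
The binding rows give the dual system: 4·y_fermentation + 6·y_bottling = 69 and 4·y_fermentation + 4·y_bottling = 52.
Solving: y_fermentation = 4.5, y_bottling = 8.5.
Δz = y_fermentation·Δb = 4.5 × (-3) = -13.5, so new z* = 3667 − 13.5 = 3653.5.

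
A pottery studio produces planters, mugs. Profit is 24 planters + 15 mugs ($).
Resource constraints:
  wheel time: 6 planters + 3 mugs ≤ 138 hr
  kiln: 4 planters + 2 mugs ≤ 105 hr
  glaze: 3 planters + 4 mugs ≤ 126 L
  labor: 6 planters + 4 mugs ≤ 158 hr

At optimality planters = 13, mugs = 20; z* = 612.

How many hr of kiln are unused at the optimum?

13

kiln used = 4·13 + 2·20 = 92; slack = 105 − 92 = 13.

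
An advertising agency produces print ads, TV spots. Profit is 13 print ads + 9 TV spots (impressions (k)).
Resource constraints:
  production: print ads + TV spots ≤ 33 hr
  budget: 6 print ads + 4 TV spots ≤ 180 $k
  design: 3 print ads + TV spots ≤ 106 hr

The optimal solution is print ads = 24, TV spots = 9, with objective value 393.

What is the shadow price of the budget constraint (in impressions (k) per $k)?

2

Binding: production and budget. Non-binding: design (25 unused).
Since design is not tight, its dual is 0.
Dual feasibility on the basic columns requires 1·y_production + 6·y_budget = 13, 1·y_production + 4·y_budget = 9.
This yields shadow prices y_production = 1, y_budget = 2.
Shadow price of budget = 2.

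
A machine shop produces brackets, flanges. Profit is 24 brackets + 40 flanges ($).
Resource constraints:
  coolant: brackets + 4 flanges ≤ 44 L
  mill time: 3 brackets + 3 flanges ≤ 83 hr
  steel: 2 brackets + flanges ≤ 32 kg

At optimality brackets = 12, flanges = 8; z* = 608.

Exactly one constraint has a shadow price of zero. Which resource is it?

coolant: 44/44 (binding)
mill time: 60/83 (slack 23)
steel: 32/32 (binding)
By complementary slackness, a constraint with positive slack has shadow price 0 → mill time.

mill time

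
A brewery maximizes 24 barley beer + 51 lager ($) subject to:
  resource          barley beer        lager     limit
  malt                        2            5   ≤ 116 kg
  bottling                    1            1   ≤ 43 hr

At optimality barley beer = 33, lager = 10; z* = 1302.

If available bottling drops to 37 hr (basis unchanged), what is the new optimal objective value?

1266

Both malt and bottling are binding at x*.
Dual feasibility on the basic columns requires 2·y_malt + 1·y_bottling = 24, 5·y_malt + 1·y_bottling = 51.
This yields shadow prices y_malt = 9, y_bottling = 6.
Δz = y_bottling·Δb = 6 × (-6) = -36, so new z* = 1302 − 36 = 1266.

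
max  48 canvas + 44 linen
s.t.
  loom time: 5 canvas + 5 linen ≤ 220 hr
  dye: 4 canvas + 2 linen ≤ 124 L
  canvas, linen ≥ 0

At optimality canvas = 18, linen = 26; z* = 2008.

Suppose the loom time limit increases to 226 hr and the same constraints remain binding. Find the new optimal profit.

Check each constraint at x*: loom time 220/220 (tight); dye 124/124 (tight).
The binding rows give the dual system: 5·y_loom time + 4·y_dye = 48 and 5·y_loom time + 2·y_dye = 44.
Solving: y_loom time = 8, y_dye = 2.
Δz = y_loom time·Δb = 8 × (6) = 48, so new z* = 2008 + 48 = 2056.

2056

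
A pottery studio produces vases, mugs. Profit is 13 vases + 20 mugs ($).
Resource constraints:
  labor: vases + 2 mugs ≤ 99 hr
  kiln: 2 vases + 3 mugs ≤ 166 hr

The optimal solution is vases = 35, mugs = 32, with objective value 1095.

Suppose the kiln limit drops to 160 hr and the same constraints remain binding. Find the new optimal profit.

1059

Both labor and kiln are binding at x*.
From A_Bᵀ y = c: 1·y_labor + 2·y_kiln = 13; 2·y_labor + 3·y_kiln = 20.
This yields shadow prices y_labor = 1, y_kiln = 6.
Δz = y_kiln·Δb = 6 × (-6) = -36, so new z* = 1095 − 36 = 1059.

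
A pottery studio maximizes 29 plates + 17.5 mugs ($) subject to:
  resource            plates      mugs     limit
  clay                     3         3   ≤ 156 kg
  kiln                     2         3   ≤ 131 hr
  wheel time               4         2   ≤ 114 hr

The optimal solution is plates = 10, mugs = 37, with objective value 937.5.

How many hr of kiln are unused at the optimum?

kiln used = 2·10 + 3·37 = 131; slack = 131 − 131 = 0.

0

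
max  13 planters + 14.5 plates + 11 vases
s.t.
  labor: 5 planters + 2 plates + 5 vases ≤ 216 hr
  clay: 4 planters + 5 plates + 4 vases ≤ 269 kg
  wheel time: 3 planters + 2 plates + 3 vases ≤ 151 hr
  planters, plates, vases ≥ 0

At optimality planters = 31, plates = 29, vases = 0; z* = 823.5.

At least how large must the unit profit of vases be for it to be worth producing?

Check each constraint at x*: labor 213/216 (slack 3); clay 269/269 (tight); wheel time 151/151 (tight).
Slack constraints have shadow price 0 (complementary slackness).
From A_Bᵀ y = c: 4·y_clay + 3·y_wheel time = 13; 5·y_clay + 2·y_wheel time = 14.5.
→ y_clay = 2.5 and y_wheel time = 1.
vases enters the basis when its profit ≥ yᵀa₃ = 2.5·4 + 1·3 = 13.

13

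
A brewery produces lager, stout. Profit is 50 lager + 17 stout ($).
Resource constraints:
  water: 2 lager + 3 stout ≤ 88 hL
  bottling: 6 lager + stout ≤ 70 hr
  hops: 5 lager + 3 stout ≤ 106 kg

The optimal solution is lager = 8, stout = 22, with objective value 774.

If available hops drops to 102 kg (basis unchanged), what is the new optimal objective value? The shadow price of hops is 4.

758

Δb = -4, so new z* = 774 + (4)·(-4) = 774 − 16 = 758.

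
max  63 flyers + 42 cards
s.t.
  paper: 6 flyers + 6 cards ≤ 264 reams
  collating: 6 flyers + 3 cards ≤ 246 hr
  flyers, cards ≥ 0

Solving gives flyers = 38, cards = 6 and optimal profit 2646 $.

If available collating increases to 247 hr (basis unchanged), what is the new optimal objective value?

2653

Check each constraint at x*: paper 264/264 (tight); collating 246/246 (tight).
From A_Bᵀ y = c: 6·y_paper + 6·y_collating = 63; 6·y_paper + 3·y_collating = 42.
This yields shadow prices y_paper = 3.5, y_collating = 7.
Δz = y_collating·Δb = 7 × (1) = 7, so new z* = 2646 + 7 = 2653.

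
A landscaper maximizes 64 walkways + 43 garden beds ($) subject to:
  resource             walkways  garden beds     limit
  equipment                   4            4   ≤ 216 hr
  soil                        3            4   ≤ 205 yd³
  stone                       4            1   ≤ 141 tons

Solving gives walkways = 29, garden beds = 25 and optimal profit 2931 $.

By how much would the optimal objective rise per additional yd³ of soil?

0

Check each constraint at x*: equipment 216/216 (tight); soil 187/205 (slack 18); stone 141/141 (tight).
By complementary slackness, y = 0 for the non-binding constraint.
From A_Bᵀ y = c: 4·y_equipment + 4·y_stone = 64; 4·y_equipment + 1·y_stone = 43.
This yields shadow prices y_equipment = 9, y_stone = 7.
Shadow price of soil = 0.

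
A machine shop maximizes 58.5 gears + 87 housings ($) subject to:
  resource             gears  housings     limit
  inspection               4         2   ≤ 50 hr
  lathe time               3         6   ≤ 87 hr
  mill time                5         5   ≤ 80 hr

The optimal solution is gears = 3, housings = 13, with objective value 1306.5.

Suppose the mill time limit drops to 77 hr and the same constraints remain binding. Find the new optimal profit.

Binding: lathe time and mill time. Non-binding: inspection (12 unused).
Slack constraints have shadow price 0 (complementary slackness).
Dual feasibility on the basic columns requires 3·y_lathe time + 5·y_mill time = 58.5, 6·y_lathe time + 5·y_mill time = 87.
This yields shadow prices y_lathe time = 9.5, y_mill time = 6.
Δz = y_mill time·Δb = 6 × (-3) = -18, so new z* = 1306.5 − 18 = 1288.5.

1288.5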